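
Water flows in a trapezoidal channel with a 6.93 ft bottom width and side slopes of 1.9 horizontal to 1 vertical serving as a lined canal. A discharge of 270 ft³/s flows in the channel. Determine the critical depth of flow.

y_c = 2.79 ft

At critical depth, Q² T / (g A³) = 1, i.e. A³/T = Q²/g = 270²/32.2 = 2264.
Try y = 1.99 ft: A³/T = 668.2 — short.
Try y = 3.13 ft: A³/T = 3478 — over.
Try y = 2.79 ft: A³/T = 2267 — matches.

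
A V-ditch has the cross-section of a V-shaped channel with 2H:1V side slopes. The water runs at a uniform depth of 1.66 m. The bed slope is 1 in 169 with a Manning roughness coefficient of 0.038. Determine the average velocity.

V = 1.66 m/s

For a triangular section with side slope z = 2: A = zy² = 2×1.66² = 5.511 m²; P = 2y√(1+z²) = 2×1.66×2.236 = 7.424 m.
Hydraulic radius R = A/P = 5.511/7.424 = 0.7424 m.
From Manning's equation, V = (1/n) R^(2/3) S^(1/2) = (1/0.038) × 0.7424^(2/3) × 0.005917^(1/2) = 1.66 m/s.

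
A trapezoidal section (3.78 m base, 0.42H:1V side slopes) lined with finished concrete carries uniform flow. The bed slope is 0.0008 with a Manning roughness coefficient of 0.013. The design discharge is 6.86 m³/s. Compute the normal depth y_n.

y_n = 0.966 m

Manning's equation rearranged: A R^(2/3) = nQ / (1·√S) = 0.013 × 6.86 / (√0.0008) = 3.153.
Trying y = 1.18 m: A R^(2/3) = 4.333 — high.
Trying y = 0.822 m: A R^(2/3) = 2.438 — low.
Trying y = 0.966 m: A R^(2/3) = 3.152 — matches.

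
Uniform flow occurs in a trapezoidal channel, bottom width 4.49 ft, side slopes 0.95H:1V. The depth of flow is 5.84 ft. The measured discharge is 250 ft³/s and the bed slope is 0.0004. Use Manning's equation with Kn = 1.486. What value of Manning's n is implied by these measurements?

n = 0.014

With bottom width b = 4.49 ft and side slope z = 0.95: A = (b + zy)y = (4.49 + 0.95×5.84)×5.84 = 58.62 ft²; P = b + 2y√(1+z²) = 4.49 + 2×5.84×1.379 = 20.6 ft.
Hydraulic radius R = A/P = 58.62/20.6 = 2.846 ft.
Rearranging Manning's equation: n = (1.486/Q) A R^(2/3) S^(1/2) = (1.486/250) × 58.62 × 2.846^(2/3) × √0.0004 = 0.014.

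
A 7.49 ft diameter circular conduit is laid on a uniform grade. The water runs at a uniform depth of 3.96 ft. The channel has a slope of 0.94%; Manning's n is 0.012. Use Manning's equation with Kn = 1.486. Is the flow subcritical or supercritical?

For a circular section of diameter D = 7.49 ft at depth y = 3.96 ft, the central angle is θ = 2 arccos(1 − 2y/D) = 3.256 rad. Then A = (D²/8)(θ − sin θ) = 23.64 ft² and P = Dθ/2 = 12.2 ft.
Hydraulic radius R = A/P = 23.64/12.2 = 1.938 ft.
V = (1.486/n) R^(2/3) √S = (1.486/0.012) × 1.938^(2/3) × √0.0094 = 18.67 ft/s. Hydraulic depth D_h = A/T = 23.64/7.478 = 3.161 ft.
Froude number Fr = V/√(g·D_h) = 18.67/√(32.2×3.161) = 1.85, which is greater than 1, so the flow is supercritical.

supercritical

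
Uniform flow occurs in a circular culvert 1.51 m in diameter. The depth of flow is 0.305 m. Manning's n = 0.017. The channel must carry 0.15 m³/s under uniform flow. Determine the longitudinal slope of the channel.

S = 0.000931

For a circular section of diameter D = 1.51 m at depth y = 0.305 m, the central angle is θ = 2 arccos(1 − 2y/D) = 1.865 rad. Then A = (D²/8)(θ − sin θ) = 0.2586 m² and P = Dθ/2 = 1.408 m.
Hydraulic radius R = A/P = 0.2586/1.408 = 0.1837 m.
From Manning's equation, S = [nQ / (1 A R^(2/3))]² = [0.017 × 0.15 / (1 × 0.2586 × 0.1837^(2/3))]² = 0.000931.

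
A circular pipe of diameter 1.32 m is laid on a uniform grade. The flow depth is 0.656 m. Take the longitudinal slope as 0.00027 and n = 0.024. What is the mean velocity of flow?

V = 0.326 m/s

For a circular section of diameter D = 1.32 m at depth y = 0.656 m, the central angle is θ = 2 arccos(1 − 2y/D) = 3.129 rad. Then A = (D²/8)(θ − sin θ) = 0.679 m² and P = Dθ/2 = 2.065 m.
Hydraulic radius R = A/P = 0.679/2.065 = 0.3287 m.
From Manning's equation, V = (1/n) R^(2/3) S^(1/2) = (1/0.024) × 0.3287^(2/3) × 0.00027^(1/2) = 0.326 m/s.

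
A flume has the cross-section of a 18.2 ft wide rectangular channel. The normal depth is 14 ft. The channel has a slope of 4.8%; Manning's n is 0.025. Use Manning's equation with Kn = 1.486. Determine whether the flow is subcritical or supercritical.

supercritical

Flow area A = b·y = 18.2 × 14 = 254.8 ft². Wetted perimeter P = b + 2y = 18.2 + 2×14 = 46.2 ft.
Hydraulic radius R = A/P = 254.8/46.2 = 5.515 ft.
V = (1.486/n) R^(2/3) √S = (1.486/0.025) × 5.515^(2/3) × √0.048 = 40.65 ft/s. Hydraulic depth D_h = A/T = 254.8/18.2 = 14 ft.
Froude number Fr = V/√(g·D_h) = 40.65/√(32.2×14) = 1.91, which is greater than 1, so the flow is supercritical.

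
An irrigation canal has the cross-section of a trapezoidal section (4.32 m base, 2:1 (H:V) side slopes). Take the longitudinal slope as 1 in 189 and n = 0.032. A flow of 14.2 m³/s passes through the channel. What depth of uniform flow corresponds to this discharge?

y_n = 1.12 m

Manning's equation rearranged: A R^(2/3) = nQ / (1·√S) = 0.032 × 14.2 / (√0.005291) = 6.247.
Try y = 0.785 m: A R^(2/3) = 3.254 — too small.
Try y = 1.36 m: A R^(2/3) = 9.06 — too large.
Try y = 1.12 m: A R^(2/3) = 6.266 — ≈ 6.247.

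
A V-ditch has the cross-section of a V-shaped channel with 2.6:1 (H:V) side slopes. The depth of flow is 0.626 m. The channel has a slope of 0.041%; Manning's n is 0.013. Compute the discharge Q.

Q = 0.699 m³/s

For a triangular section with side slope z = 2.6: A = zy² = 2.6×0.626² = 1.019 m²; P = 2y√(1+z²) = 2×0.626×2.786 = 3.488 m.
Hydraulic radius R = A/P = 1.019/3.488 = 0.2921 m.
Manning's equation: Q = (1/n) A R^(2/3) S^(1/2) = (1/0.013) × 1.019 × 0.2921^(2/3) × 0.00041^(1/2) = 0.699 m³/s.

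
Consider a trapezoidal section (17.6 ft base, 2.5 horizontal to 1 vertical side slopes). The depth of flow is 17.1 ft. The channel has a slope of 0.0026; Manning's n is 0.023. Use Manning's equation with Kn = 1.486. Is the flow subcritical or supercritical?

subcritical

With bottom width b = 17.6 ft and side slope z = 2.5: A = (b + zy)y = (17.6 + 2.5×17.1)×17.1 = 1032 ft²; P = b + 2y√(1+z²) = 17.6 + 2×17.1×2.693 = 109.7 ft.
Hydraulic radius R = A/P = 1032/109.7 = 9.409 ft.
V = (1.486/n) R^(2/3) √S = (1.486/0.023) × 9.409^(2/3) × √0.0026 = 14.68 ft/s. Hydraulic depth D_h = A/T = 1032/103.1 = 10.01 ft.
Froude number Fr = V/√(g·D_h) = 14.68/√(32.2×10.01) = 0.818, which is less than 1, so the flow is subcritical.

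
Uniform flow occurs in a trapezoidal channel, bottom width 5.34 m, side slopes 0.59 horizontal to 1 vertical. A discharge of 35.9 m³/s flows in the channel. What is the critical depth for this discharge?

At critical depth, Q² T / (g A³) = 1, i.e. A³/T = Q²/g = 35.9²/9.81 = 131.4.
Trying y = 1.16 m: A³/T = 50.87 — low.
Trying y = 1.82 m: A³/T = 212.4 — high.
Trying y = 1.57 m: A³/T = 132.4 — matches.

y_c = 1.57 m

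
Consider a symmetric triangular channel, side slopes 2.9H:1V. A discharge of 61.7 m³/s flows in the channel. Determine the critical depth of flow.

y_c = 2.47 m

At critical depth, Q² T / (g A³) = 1, i.e. A³/T = Q²/g = 61.7²/9.81 = 388.1.
Try y = 2.2 m: A³/T = 216.7 — short.
Try y = 2.97 m: A³/T = 971.7 — over.
Try y = 2.47 m: A³/T = 386.6 — matches.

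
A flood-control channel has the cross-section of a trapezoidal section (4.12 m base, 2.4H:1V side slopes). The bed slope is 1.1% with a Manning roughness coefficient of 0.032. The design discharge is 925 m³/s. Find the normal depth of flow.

y_n = 6.44 m

Manning's equation rearranged: A R^(2/3) = nQ / (1·√S) = 0.032 × 925 / (√0.011) = 282.2.
At y = 7.94 m: A R^(2/3) = 467.7 — high.
At y = 6.44 m: A R^(2/3) = 282.4 — ≈ 282.2.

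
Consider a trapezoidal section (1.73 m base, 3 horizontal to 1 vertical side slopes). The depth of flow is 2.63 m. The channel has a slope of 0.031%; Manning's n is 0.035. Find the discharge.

With bottom width b = 1.73 m and side slope z = 3: A = (b + zy)y = (1.73 + 3×2.63)×2.63 = 25.3 m²; P = b + 2y√(1+z²) = 1.73 + 2×2.63×3.162 = 18.36 m.
Hydraulic radius R = A/P = 25.3/18.36 = 1.378 m.
Manning's equation: Q = (1/n) A R^(2/3) S^(1/2) = (1/0.035) × 25.3 × 1.378^(2/3) × 0.00031^(1/2) = 15.8 m³/s.

Q = 15.8 m³/s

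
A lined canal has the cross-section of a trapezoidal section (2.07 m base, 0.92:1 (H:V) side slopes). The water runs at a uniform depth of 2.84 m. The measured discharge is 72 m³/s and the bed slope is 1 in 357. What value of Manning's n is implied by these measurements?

n = 0.012

With bottom width b = 2.07 m and side slope z = 0.92: A = (b + zy)y = (2.07 + 0.92×2.84)×2.84 = 13.3 m²; P = b + 2y√(1+z²) = 2.07 + 2×2.84×1.359 = 9.788 m.
Hydraulic radius R = A/P = 13.3/9.788 = 1.359 m.
Rearranging Manning's equation: n = (1/Q) A R^(2/3) S^(1/2) = (1/72) × 13.3 × 1.359^(2/3) × √0.002801 = 0.012.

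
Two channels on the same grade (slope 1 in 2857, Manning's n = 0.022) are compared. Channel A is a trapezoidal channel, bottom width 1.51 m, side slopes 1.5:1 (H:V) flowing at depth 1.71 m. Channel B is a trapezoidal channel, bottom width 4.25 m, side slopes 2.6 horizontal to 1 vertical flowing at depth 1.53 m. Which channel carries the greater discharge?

Channel A: With bottom width b = 1.51 m and side slope z = 1.5: A = (b + zy)y = (1.51 + 1.5×1.71)×1.71 = 6.968 m²; P = b + 2y√(1+z²) = 1.51 + 2×1.71×1.803 = 7.675 m. Hydraulic radius R = A/P = 6.968/7.675 = 0.9079 m. Q_A = (1/0.022)·6.968·0.9079^(2/3)·√0.00035 = 5.556 m³/s.
Channel B: With bottom width b = 4.25 m and side slope z = 2.6: A = (b + zy)y = (4.25 + 2.6×1.53)×1.53 = 12.59 m²; P = b + 2y√(1+z²) = 4.25 + 2×1.53×2.786 = 12.77 m. Hydraulic radius R = A/P = 12.59/12.77 = 0.9855 m. Q_B = (1/0.022)·12.59·0.9855^(2/3)·√0.00035 = 10.6 m³/s.
Q_A = 5.556 m³/s vs Q_B = 10.6 m³/s, so channel B carries more.

channel B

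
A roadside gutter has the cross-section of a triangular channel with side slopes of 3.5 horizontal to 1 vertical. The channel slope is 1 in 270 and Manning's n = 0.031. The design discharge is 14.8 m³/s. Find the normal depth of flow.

y_n = 1.6 m

Manning's equation rearranged: A R^(2/3) = nQ / (1·√S) = 0.031 × 14.8 / (√0.003704) = 7.539.
Try y = 1.2 m: A R^(2/3) = 3.493 — low.
Try y = 1.6 m: A R^(2/3) = 7.522 — ≈ 7.539.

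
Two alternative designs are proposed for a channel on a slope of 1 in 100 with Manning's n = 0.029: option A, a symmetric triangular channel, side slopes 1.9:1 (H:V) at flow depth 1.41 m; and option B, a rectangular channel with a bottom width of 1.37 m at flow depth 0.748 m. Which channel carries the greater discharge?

channel A

Channel A: For a triangular section with side slope z = 1.9: A = zy² = 1.9×1.41² = 3.777 m²; P = 2y√(1+z²) = 2×1.41×2.147 = 6.055 m. Hydraulic radius R = A/P = 3.777/6.055 = 0.6239 m. Q_A = (1/0.029)·3.777·0.6239^(2/3)·√0.01 = 9.51 m³/s.
Channel B: Flow area A = b·y = 1.37 × 0.748 = 1.025 m². Wetted perimeter P = b + 2y = 1.37 + 2×0.748 = 2.866 m. Hydraulic radius R = A/P = 1.025/2.866 = 0.3576 m. Q_B = (1/0.029)·1.025·0.3576^(2/3)·√0.01 = 1.78 m³/s.
Q_A = 9.51 m³/s vs Q_B = 1.78 m³/s, so channel A carries more.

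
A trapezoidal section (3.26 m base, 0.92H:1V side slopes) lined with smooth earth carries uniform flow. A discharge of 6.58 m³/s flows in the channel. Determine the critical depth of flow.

y_c = 0.696 m

At critical depth, Q² T / (g A³) = 1, i.e. A³/T = Q²/g = 6.58²/9.81 = 4.413.
Try y = 0.609 m: A³/T = 2.875 — low.
Try y = 0.696 m: A³/T = 4.406 — matches.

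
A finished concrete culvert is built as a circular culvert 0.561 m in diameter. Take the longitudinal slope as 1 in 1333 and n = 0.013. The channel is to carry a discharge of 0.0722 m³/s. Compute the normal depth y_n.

Manning's equation rearranged: A R^(2/3) = nQ / (1·√S) = 0.013 × 0.0722 / (√0.0007502) = 0.03427.
Try y = 0.332 m: A R^(2/3) = 0.04389 — high.
Try y = 0.285 m: A R^(2/3) = 0.03427 — matches.

y_n = 0.285 m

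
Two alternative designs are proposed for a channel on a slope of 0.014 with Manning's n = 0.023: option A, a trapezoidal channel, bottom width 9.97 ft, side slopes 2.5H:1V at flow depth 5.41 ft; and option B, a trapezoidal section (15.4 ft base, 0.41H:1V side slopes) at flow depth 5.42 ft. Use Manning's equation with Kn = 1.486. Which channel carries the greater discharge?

Channel A: With bottom width b = 9.97 ft and side slope z = 2.5: A = (b + zy)y = (9.97 + 2.5×5.41)×5.41 = 127.1 ft²; P = b + 2y√(1+z²) = 9.97 + 2×5.41×2.693 = 39.1 ft. Hydraulic radius R = A/P = 127.1/39.1 = 3.251 ft. Q_A = (1.486/0.023)·127.1·3.251^(2/3)·√0.014 = 2132 ft³/s.
Channel B: With bottom width b = 15.4 ft and side slope z = 0.41: A = (b + zy)y = (15.4 + 0.41×5.42)×5.42 = 95.51 ft²; P = b + 2y√(1+z²) = 15.4 + 2×5.42×1.081 = 27.12 ft. Hydraulic radius R = A/P = 95.51/27.12 = 3.522 ft. Q_B = (1.486/0.023)·95.51·3.522^(2/3)·√0.014 = 1690 ft³/s.
Q_A = 2132 ft³/s vs Q_B = 1690 ft³/s, so channel A carries more.

channel A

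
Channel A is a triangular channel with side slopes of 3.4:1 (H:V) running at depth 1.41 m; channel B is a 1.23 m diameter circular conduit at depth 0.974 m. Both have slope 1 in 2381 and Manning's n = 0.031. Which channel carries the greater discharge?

channel A

Channel A: For a triangular section with side slope z = 3.4: A = zy² = 3.4×1.41² = 6.76 m²; P = 2y√(1+z²) = 2×1.41×3.544 = 9.994 m. Hydraulic radius R = A/P = 6.76/9.994 = 0.6764 m. Q_A = (1/0.031)·6.76·0.6764^(2/3)·√0.00042 = 3.443 m³/s.
Channel B: For a circular section of diameter D = 1.23 m at depth y = 0.974 m, the central angle is θ = 2 arccos(1 − 2y/D) = 4.388 rad. Then A = (D²/8)(θ − sin θ) = 1.009 m² and P = Dθ/2 = 2.699 m. Hydraulic radius R = A/P = 1.009/2.699 = 0.3739 m. Q_B = (1/0.031)·1.009·0.3739^(2/3)·√0.00042 = 0.3463 m³/s.
Q_A = 3.443 m³/s vs Q_B = 0.3463 m³/s, so channel A carries more.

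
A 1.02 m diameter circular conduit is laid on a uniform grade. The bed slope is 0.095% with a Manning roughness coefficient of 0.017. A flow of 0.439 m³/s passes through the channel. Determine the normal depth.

Manning's equation rearranged: A R^(2/3) = nQ / (1·√S) = 0.017 × 0.439 / (√0.00095) = 0.2421.
Trying y = 0.783 m: A R^(2/3) = 0.3076 — too large.
Trying y = 0.512 m: A R^(2/3) = 0.1654 — too small.
Trying y = 0.651 m: A R^(2/3) = 0.2421 — close enough.

y_n = 0.651 m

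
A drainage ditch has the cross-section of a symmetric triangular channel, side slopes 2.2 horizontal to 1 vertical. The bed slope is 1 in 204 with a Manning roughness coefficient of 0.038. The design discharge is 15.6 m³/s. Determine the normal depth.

y_n = 2.02 m

Manning's equation rearranged: A R^(2/3) = nQ / (1·√S) = 0.038 × 15.6 / (√0.004902) = 8.467.
Try y = 2.34 m: A R^(2/3) = 12.56 — over.
Try y = 2.02 m: A R^(2/3) = 8.488 — close enough.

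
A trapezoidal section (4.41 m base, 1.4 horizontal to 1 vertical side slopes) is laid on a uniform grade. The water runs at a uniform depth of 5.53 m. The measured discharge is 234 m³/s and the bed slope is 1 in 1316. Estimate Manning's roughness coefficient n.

With bottom width b = 4.41 m and side slope z = 1.4: A = (b + zy)y = (4.41 + 1.4×5.53)×5.53 = 67.2 m²; P = b + 2y√(1+z²) = 4.41 + 2×5.53×1.72 = 23.44 m.
Hydraulic radius R = A/P = 67.2/23.44 = 2.867 m.
Rearranging Manning's equation: n = (1/Q) A R^(2/3) S^(1/2) = (1/234) × 67.2 × 2.867^(2/3) × √0.0007599 = 0.016.

n = 0.016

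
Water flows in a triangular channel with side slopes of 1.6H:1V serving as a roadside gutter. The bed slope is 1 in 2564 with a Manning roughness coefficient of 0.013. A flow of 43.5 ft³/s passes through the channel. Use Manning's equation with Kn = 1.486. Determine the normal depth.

Manning's equation rearranged: A R^(2/3) = nQ / (1.486·√S) = 0.013 × 43.5 / (1.486 × √0.00039) = 19.27.
At y = 2.33 ft: A R^(2/3) = 8.616 — too small.
At y = 3.56 ft: A R^(2/3) = 26.68 — too large.
At y = 3.15 ft: A R^(2/3) = 19.25 — ≈ 19.27.

y_n = 3.15 ft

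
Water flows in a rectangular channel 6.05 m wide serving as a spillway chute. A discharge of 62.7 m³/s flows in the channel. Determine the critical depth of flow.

y_c = 2.22 m

For a rectangular channel, critical depth y_c = (q²/g)^(1/3) where q = Q/b = 62.7/6.05 = 10.36 m²/s.
So y_c = (10.36²/9.81)^(1/3) = 2.22 m.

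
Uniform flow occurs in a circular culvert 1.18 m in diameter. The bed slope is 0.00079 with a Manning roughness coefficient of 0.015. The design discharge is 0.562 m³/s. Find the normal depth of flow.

y_n = 0.672 m

Manning's equation rearranged: A R^(2/3) = nQ / (1·√S) = 0.015 × 0.562 / (√0.00079) = 0.2999.
Try y = 0.467 m: A R^(2/3) = 0.1602 — too small.
Try y = 0.825 m: A R^(2/3) = 0.4051 — too large.
Try y = 0.672 m: A R^(2/3) = 0.3001 — ≈ 0.2999.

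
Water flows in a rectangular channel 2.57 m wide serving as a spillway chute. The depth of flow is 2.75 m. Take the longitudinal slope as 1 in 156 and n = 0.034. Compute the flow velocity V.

V = 2.16 m/s

Flow area A = b·y = 2.57 × 2.75 = 7.067 m². Wetted perimeter P = b + 2y = 2.57 + 2×2.75 = 8.07 m.
Hydraulic radius R = A/P = 7.067/8.07 = 0.8758 m.
From Manning's equation, V = (1/n) R^(2/3) S^(1/2) = (1/0.034) × 0.8758^(2/3) × 0.00641^(1/2) = 2.16 m/s.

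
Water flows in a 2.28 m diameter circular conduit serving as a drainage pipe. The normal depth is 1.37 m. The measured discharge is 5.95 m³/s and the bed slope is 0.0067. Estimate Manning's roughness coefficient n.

For a circular section of diameter D = 2.28 m at depth y = 1.37 m, the central angle is θ = 2 arccos(1 − 2y/D) = 3.548 rad. Then A = (D²/8)(θ − sin θ) = 2.562 m² and P = Dθ/2 = 4.045 m.
Hydraulic radius R = A/P = 2.562/4.045 = 0.6335 m.
Rearranging Manning's equation: n = (1/Q) A R^(2/3) S^(1/2) = (1/5.95) × 2.562 × 0.6335^(2/3) × √0.0067 = 0.026.

n = 0.026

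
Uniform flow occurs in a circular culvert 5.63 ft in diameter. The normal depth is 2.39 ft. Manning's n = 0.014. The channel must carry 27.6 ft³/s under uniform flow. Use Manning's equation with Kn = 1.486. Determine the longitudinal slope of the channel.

For a circular section of diameter D = 5.63 ft at depth y = 2.39 ft, the central angle is θ = 2 arccos(1 − 2y/D) = 2.838 rad. Then A = (D²/8)(θ − sin θ) = 10.06 ft² and P = Dθ/2 = 7.99 ft.
Hydraulic radius R = A/P = 10.06/7.99 = 1.259 ft.
From Manning's equation, S = [nQ / (1.486 A R^(2/3))]² = [0.014 × 27.6 / (1.486 × 10.06 × 1.259^(2/3))]² = 0.000491.

S = 0.000491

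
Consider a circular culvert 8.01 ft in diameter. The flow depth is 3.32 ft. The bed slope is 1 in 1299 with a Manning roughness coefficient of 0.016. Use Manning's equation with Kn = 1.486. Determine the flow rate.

For a circular section of diameter D = 8.01 ft at depth y = 3.32 ft, the central angle is θ = 2 arccos(1 − 2y/D) = 2.798 rad. Then A = (D²/8)(θ − sin θ) = 19.74 ft² and P = Dθ/2 = 11.21 ft.
Hydraulic radius R = A/P = 19.74/11.21 = 1.761 ft.
Manning's equation: Q = (1.486/n) A R^(2/3) S^(1/2) = (1.486/0.016) × 19.74 × 1.761^(2/3) × 0.0007698^(1/2) = 74.2 ft³/s.

Q = 74.2 ft³/s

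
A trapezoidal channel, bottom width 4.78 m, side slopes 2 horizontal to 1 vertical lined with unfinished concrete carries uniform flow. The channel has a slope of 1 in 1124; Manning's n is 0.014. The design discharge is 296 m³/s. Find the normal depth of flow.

Manning's equation rearranged: A R^(2/3) = nQ / (1·√S) = 0.014 × 296 / (√0.0008897) = 138.9.
Try y = 5.43 m: A R^(2/3) = 173.6 — over.
Try y = 3.85 m: A R^(2/3) = 80.89 — short.
Try y = 4.92 m: A R^(2/3) = 139 — matches.

y_n = 4.92 m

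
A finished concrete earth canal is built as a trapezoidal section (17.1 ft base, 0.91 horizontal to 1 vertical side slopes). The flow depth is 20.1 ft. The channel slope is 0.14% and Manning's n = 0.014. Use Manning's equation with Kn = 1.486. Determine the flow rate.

With bottom width b = 17.1 ft and side slope z = 0.91: A = (b + zy)y = (17.1 + 0.91×20.1)×20.1 = 711.4 ft²; P = b + 2y√(1+z²) = 17.1 + 2×20.1×1.352 = 71.45 ft.
Hydraulic radius R = A/P = 711.4/71.45 = 9.956 ft.
Manning's equation: Q = (1.486/n) A R^(2/3) S^(1/2) = (1.486/0.014) × 711.4 × 9.956^(2/3) × 0.0014^(1/2) = 13100 ft³/s.

Q = 13100 ft³/s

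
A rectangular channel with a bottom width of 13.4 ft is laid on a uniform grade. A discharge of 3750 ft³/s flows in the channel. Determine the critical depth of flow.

y_c = 13.4 ft

For a rectangular channel, critical depth y_c = (q²/g)^(1/3) where q = Q/b = 3750/13.4 = 279.9 ft²/s.
So y_c = (279.9²/32.2)^(1/3) = 13.4 ft.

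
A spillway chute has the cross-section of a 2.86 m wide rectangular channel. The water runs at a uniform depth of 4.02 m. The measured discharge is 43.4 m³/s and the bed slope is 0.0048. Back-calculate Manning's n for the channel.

Flow area A = b·y = 2.86 × 4.02 = 11.5 m². Wetted perimeter P = b + 2y = 2.86 + 2×4.02 = 10.9 m.
Hydraulic radius R = A/P = 11.5/10.9 = 1.055 m.
Rearranging Manning's equation: n = (1/Q) A R^(2/3) S^(1/2) = (1/43.4) × 11.5 × 1.055^(2/3) × √0.0048 = 0.019.

n = 0.019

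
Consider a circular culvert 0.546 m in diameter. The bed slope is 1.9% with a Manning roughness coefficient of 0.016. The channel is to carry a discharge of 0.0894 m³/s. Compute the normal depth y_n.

y_n = 0.151 m

Manning's equation rearranged: A R^(2/3) = nQ / (1·√S) = 0.016 × 0.0894 / (√0.019) = 0.01038.
At y = 0.176 m: A R^(2/3) = 0.01396 — high.
At y = 0.127 m: A R^(2/3) = 0.007366 — low.
At y = 0.151 m: A R^(2/3) = 0.01037 — ≈ 0.01038.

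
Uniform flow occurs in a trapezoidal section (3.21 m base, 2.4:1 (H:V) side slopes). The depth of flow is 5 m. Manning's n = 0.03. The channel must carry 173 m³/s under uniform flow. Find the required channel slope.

S = 0.0013

With bottom width b = 3.21 m and side slope z = 2.4: A = (b + zy)y = (3.21 + 2.4×5)×5 = 76.05 m²; P = b + 2y√(1+z²) = 3.21 + 2×5×2.6 = 29.21 m.
Hydraulic radius R = A/P = 76.05/29.21 = 2.604 m.
From Manning's equation, S = [nQ / (1 A R^(2/3))]² = [0.03 × 173 / (1 × 76.05 × 2.604^(2/3))]² = 0.0013.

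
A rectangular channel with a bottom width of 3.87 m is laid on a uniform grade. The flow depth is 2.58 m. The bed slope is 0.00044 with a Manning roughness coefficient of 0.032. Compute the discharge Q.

Q = 7 m³/s

Flow area A = b·y = 3.87 × 2.58 = 9.985 m². Wetted perimeter P = b + 2y = 3.87 + 2×2.58 = 9.03 m.
Hydraulic radius R = A/P = 9.985/9.03 = 1.106 m.
Manning's equation: Q = (1/n) A R^(2/3) S^(1/2) = (1/0.032) × 9.985 × 1.106^(2/3) × 0.00044^(1/2) = 7 m³/s.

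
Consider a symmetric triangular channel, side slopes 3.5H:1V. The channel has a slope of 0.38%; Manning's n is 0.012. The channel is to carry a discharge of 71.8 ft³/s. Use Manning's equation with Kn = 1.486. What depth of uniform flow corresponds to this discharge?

y_n = 1.74 ft

Manning's equation rearranged: A R^(2/3) = nQ / (1.486·√S) = 0.012 × 71.8 / (1.486 × √0.0038) = 9.406.
Trying y = 2.06 ft: A R^(2/3) = 14.76 — over.
Trying y = 1.41 ft: A R^(2/3) = 5.37 — short.
Trying y = 1.74 ft: A R^(2/3) = 9.408 — ≈ 9.406.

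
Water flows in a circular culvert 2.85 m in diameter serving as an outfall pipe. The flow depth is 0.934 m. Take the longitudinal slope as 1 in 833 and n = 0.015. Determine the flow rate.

For a circular section of diameter D = 2.85 m at depth y = 0.934 m, the central angle is θ = 2 arccos(1 − 2y/D) = 2.438 rad. Then A = (D²/8)(θ − sin θ) = 1.819 m² and P = Dθ/2 = 3.474 m.
Hydraulic radius R = A/P = 1.819/3.474 = 0.5234 m.
Manning's equation: Q = (1/n) A R^(2/3) S^(1/2) = (1/0.015) × 1.819 × 0.5234^(2/3) × 0.0012^(1/2) = 2.73 m³/s.

Q = 2.73 m³/s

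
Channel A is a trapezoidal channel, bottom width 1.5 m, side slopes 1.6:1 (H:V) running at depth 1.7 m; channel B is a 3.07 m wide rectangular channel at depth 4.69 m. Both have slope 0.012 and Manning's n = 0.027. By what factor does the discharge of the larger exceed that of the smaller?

2.36

Channel A: With bottom width b = 1.5 m and side slope z = 1.6: A = (b + zy)y = (1.5 + 1.6×1.7)×1.7 = 7.174 m²; P = b + 2y√(1+z²) = 1.5 + 2×1.7×1.887 = 7.915 m. Hydraulic radius R = A/P = 7.174/7.915 = 0.9064 m. Q_A = (1/0.027)·7.174·0.9064^(2/3)·√0.012 = 27.26 m³/s.
Channel B: Flow area A = b·y = 3.07 × 4.69 = 14.4 m². Wetted perimeter P = b + 2y = 3.07 + 2×4.69 = 12.45 m. Hydraulic radius R = A/P = 14.4/12.45 = 1.156 m. Q_B = (1/0.027)·14.4·1.156^(2/3)·√0.012 = 64.36 m³/s.
The larger discharge is 64.36 m³/s and the smaller is 27.26 m³/s; the ratio is 2.36.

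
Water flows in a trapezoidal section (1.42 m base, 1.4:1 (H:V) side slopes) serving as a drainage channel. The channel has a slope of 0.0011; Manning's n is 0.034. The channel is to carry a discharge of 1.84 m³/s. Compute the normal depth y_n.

y_n = 0.981 m

Manning's equation rearranged: A R^(2/3) = nQ / (1·√S) = 0.034 × 1.84 / (√0.0011) = 1.886.
At y = 0.807 m: A R^(2/3) = 1.279 — short.
At y = 1.2 m: A R^(2/3) = 2.849 — over.
At y = 0.981 m: A R^(2/3) = 1.887 — ≈ 1.886.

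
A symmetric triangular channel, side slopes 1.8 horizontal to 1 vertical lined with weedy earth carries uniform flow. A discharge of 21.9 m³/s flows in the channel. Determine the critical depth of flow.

y_c = 1.98 m

At critical depth, Q² T / (g A³) = 1, i.e. A³/T = Q²/g = 21.9²/9.81 = 48.89.
At y = 2.38 m: A³/T = 123.7 — high.
At y = 1.6 m: A³/T = 16.99 — low.
At y = 1.98 m: A³/T = 49.3 — close enough.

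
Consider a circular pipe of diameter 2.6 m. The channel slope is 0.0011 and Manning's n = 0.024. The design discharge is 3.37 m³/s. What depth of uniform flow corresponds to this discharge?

Manning's equation rearranged: A R^(2/3) = nQ / (1·√S) = 0.024 × 3.37 / (√0.0011) = 2.439.
Try y = 1.22 m: A R^(2/3) = 1.786 — short.
Try y = 1.82 m: A R^(2/3) = 3.335 — over.
Try y = 1.47 m: A R^(2/3) = 2.439 — close enough.

y_n = 1.47 m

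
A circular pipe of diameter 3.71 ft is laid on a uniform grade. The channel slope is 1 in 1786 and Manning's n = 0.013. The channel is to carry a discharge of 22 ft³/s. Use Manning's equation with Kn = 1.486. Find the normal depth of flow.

Manning's equation rearranged: A R^(2/3) = nQ / (1.486·√S) = 0.013 × 22 / (1.486 × √0.0005599) = 8.134.
Try y = 2.9 ft: A R^(2/3) = 9.815 — high.
Try y = 2.15 ft: A R^(2/3) = 6.545 — low.
Try y = 2.49 ft: A R^(2/3) = 8.135 — matches.

y_n = 2.49 ft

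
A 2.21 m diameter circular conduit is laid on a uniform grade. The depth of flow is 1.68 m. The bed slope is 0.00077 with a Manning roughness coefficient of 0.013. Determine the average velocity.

V = 1.63 m/s

For a circular section of diameter D = 2.21 m at depth y = 1.68 m, the central angle is θ = 2 arccos(1 − 2y/D) = 4.236 rad. Then A = (D²/8)(θ − sin θ) = 3.129 m² and P = Dθ/2 = 4.681 m.
Hydraulic radius R = A/P = 3.129/4.681 = 0.6684 m.
From Manning's equation, V = (1/n) R^(2/3) S^(1/2) = (1/0.013) × 0.6684^(2/3) × 0.00077^(1/2) = 1.63 m/s.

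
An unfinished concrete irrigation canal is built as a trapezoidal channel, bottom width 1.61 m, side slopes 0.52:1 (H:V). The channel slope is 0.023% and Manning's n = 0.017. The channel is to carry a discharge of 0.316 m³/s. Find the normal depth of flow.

y_n = 0.427 m

Manning's equation rearranged: A R^(2/3) = nQ / (1·√S) = 0.017 × 0.316 / (√0.00023) = 0.3542.
At y = 0.367 m: A R^(2/3) = 0.2769 — too small.
At y = 0.427 m: A R^(2/3) = 0.3537 — ≈ 0.3542.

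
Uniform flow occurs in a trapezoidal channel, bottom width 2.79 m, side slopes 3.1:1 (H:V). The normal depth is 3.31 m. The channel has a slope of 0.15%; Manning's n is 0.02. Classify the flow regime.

subcritical

With bottom width b = 2.79 m and side slope z = 3.1: A = (b + zy)y = (2.79 + 3.1×3.31)×3.31 = 43.2 m²; P = b + 2y√(1+z²) = 2.79 + 2×3.31×3.257 = 24.35 m.
Hydraulic radius R = A/P = 43.2/24.35 = 1.774 m.
V = (1/n) R^(2/3) √S = (1/0.02) × 1.774^(2/3) × √0.0015 = 2.838 m/s. Hydraulic depth D_h = A/T = 43.2/23.31 = 1.853 m.
Froude number Fr = V/√(g·D_h) = 2.838/√(9.81×1.853) = 0.666, which is less than 1, so the flow is subcritical.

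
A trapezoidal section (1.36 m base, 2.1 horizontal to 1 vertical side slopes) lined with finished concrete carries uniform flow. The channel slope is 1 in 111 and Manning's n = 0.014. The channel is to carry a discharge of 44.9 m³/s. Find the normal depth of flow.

y_n = 1.58 m

Manning's equation rearranged: A R^(2/3) = nQ / (1·√S) = 0.014 × 44.9 / (√0.009009) = 6.623.
At y = 1.32 m: A R^(2/3) = 4.411 — low.
At y = 1.86 m: A R^(2/3) = 9.652 — high.
At y = 1.58 m: A R^(2/3) = 6.625 — ≈ 6.623.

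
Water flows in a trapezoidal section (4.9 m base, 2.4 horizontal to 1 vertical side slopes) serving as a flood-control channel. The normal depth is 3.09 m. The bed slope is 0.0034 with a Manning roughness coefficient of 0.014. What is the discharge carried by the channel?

With bottom width b = 4.9 m and side slope z = 2.4: A = (b + zy)y = (4.9 + 2.4×3.09)×3.09 = 38.06 m²; P = b + 2y√(1+z²) = 4.9 + 2×3.09×2.6 = 20.97 m.
Hydraulic radius R = A/P = 38.06/20.97 = 1.815 m.
Manning's equation: Q = (1/n) A R^(2/3) S^(1/2) = (1/0.014) × 38.06 × 1.815^(2/3) × 0.0034^(1/2) = 236 m³/s.

Q = 236 m³/s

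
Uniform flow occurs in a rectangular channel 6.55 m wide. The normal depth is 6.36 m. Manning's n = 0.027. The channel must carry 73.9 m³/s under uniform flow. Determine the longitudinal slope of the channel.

S = 0.000821

Flow area A = b·y = 6.55 × 6.36 = 41.66 m². Wetted perimeter P = b + 2y = 6.55 + 2×6.36 = 19.27 m.
Hydraulic radius R = A/P = 41.66/19.27 = 2.162 m.
From Manning's equation, S = [nQ / (1 A R^(2/3))]² = [0.027 × 73.9 / (1 × 41.66 × 2.162^(2/3))]² = 0.000821.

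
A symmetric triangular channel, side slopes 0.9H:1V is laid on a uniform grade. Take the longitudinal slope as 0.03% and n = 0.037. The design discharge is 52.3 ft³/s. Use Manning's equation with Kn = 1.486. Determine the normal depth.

Manning's equation rearranged: A R^(2/3) = nQ / (1.486·√S) = 0.037 × 52.3 / (1.486 × √0.0003) = 75.18.
Try y = 6.19 ft: A R^(2/3) = 56.02 — short.
Try y = 8.16 ft: A R^(2/3) = 117 — over.
Try y = 6.91 ft: A R^(2/3) = 75.12 — matches.

y_n = 6.91 ft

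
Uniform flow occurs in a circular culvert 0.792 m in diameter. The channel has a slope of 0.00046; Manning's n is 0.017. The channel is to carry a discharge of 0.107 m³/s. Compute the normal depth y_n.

y_n = 0.399 m

Manning's equation rearranged: A R^(2/3) = nQ / (1·√S) = 0.017 × 0.107 / (√0.00046) = 0.08481.
At y = 0.484 m: A R^(2/3) = 0.1156 — too large.
At y = 0.284 m: A R^(2/3) = 0.04606 — too small.
At y = 0.399 m: A R^(2/3) = 0.08476 — close enough.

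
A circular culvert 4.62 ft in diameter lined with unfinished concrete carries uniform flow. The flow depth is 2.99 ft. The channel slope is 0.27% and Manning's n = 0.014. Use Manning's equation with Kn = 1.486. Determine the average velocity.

For a circular section of diameter D = 4.62 ft at depth y = 2.99 ft, the central angle is θ = 2 arccos(1 − 2y/D) = 3.739 rad. Then A = (D²/8)(θ − sin θ) = 11.48 ft² and P = Dθ/2 = 8.638 ft.
Hydraulic radius R = A/P = 11.48/8.638 = 1.329 ft.
From Manning's equation, V = (1.486/n) R^(2/3) S^(1/2) = (1.486/0.014) × 1.329^(2/3) × 0.0027^(1/2) = 6.67 ft/s.

V = 6.67 ft/s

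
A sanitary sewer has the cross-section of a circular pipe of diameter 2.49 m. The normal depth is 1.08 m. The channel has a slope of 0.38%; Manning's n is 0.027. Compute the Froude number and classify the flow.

For a circular section of diameter D = 2.49 m at depth y = 1.08 m, the central angle is θ = 2 arccos(1 − 2y/D) = 2.876 rad. Then A = (D²/8)(θ − sin θ) = 2.025 m² and P = Dθ/2 = 3.58 m.
Hydraulic radius R = A/P = 2.025/3.58 = 0.5656 m.
V = (1/n) R^(2/3) √S = (1/0.027) × 0.5656^(2/3) × √0.0038 = 1.562 m/s. Hydraulic depth D_h = A/T = 2.025/2.468 = 0.8205 m.
Froude number Fr = V/√(g·D_h) = 1.562/√(9.81×0.8205) = 0.55, which is less than 1, so the flow is subcritical.

subcritical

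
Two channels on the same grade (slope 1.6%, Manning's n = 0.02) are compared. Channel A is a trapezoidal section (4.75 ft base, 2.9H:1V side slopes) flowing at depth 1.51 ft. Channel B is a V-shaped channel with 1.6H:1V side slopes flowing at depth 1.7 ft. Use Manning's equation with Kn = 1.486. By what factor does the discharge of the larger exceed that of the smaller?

3.67

Channel A: With bottom width b = 4.75 ft and side slope z = 2.9: A = (b + zy)y = (4.75 + 2.9×1.51)×1.51 = 13.78 ft²; P = b + 2y√(1+z²) = 4.75 + 2×1.51×3.068 = 14.01 ft. Hydraulic radius R = A/P = 13.78/14.01 = 0.9836 ft. Q_A = (1.486/0.02)·13.78·0.9836^(2/3)·√0.016 = 128.1 ft³/s.
Channel B: For a triangular section with side slope z = 1.6: A = zy² = 1.6×1.7² = 4.624 ft²; P = 2y√(1+z²) = 2×1.7×1.887 = 6.415 ft. Hydraulic radius R = A/P = 4.624/6.415 = 0.7208 ft. Q_B = (1.486/0.02)·4.624·0.7208^(2/3)·√0.016 = 34.94 ft³/s.
The larger discharge is 128.1 ft³/s and the smaller is 34.94 ft³/s; the ratio is 3.67.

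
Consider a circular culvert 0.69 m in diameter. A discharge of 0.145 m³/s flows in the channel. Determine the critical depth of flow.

At critical depth, Q² T / (g A³) = 1, i.e. A³/T = Q²/g = 0.145²/9.81 = 0.002143.
Try y = 0.27 m: A³/T = 0.003704 — too large.
Try y = 0.234 m: A³/T = 0.002134 — ≈ 0.002143.

y_c = 0.234 m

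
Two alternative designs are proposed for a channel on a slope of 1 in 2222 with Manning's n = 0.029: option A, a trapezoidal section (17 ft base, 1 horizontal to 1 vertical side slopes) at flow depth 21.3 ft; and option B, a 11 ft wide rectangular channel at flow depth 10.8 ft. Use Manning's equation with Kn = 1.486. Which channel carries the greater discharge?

Channel A: With bottom width b = 17 ft and side slope z = 1: A = (b + zy)y = (17 + 1×21.3)×21.3 = 815.8 ft²; P = b + 2y√(1+z²) = 17 + 2×21.3×1.414 = 77.25 ft. Hydraulic radius R = A/P = 815.8/77.25 = 10.56 ft. Q_A = (1.486/0.029)·815.8·10.56^(2/3)·√0.00045 = 4269 ft³/s.
Channel B: Flow area A = b·y = 11 × 10.8 = 118.8 ft². Wetted perimeter P = b + 2y = 11 + 2×10.8 = 32.6 ft. Hydraulic radius R = A/P = 118.8/32.6 = 3.644 ft. Q_B = (1.486/0.029)·118.8·3.644^(2/3)·√0.00045 = 305.8 ft³/s.
Q_A = 4269 ft³/s vs Q_B = 305.8 ft³/s, so channel A carries more.

channel A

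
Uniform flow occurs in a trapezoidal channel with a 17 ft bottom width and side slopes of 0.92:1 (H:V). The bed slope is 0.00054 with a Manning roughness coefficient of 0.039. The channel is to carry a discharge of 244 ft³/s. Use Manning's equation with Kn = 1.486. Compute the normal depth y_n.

y_n = 5.28 ft

Manning's equation rearranged: A R^(2/3) = nQ / (1.486·√S) = 0.039 × 244 / (1.486 × √0.00054) = 275.6.
Trying y = 4.01 ft: A R^(2/3) = 171.6 — short.
Trying y = 6.09 ft: A R^(2/3) = 352.8 — over.
Trying y = 5.28 ft: A R^(2/3) = 275.2 — ≈ 275.6.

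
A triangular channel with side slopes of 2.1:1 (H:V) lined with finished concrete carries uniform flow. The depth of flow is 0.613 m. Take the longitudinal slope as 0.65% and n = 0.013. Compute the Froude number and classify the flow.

For a triangular section with side slope z = 2.1: A = zy² = 2.1×0.613² = 0.7891 m²; P = 2y√(1+z²) = 2×0.613×2.326 = 2.852 m.
Hydraulic radius R = A/P = 0.7891/2.852 = 0.2767 m.
V = (1/n) R^(2/3) √S = (1/0.013) × 0.2767^(2/3) × √0.0065 = 2.634 m/s. Hydraulic depth D_h = A/T = 0.7891/2.575 = 0.3065 m.
Froude number Fr = V/√(g·D_h) = 2.634/√(9.81×0.3065) = 1.52, which is greater than 1, so the flow is supercritical.

supercritical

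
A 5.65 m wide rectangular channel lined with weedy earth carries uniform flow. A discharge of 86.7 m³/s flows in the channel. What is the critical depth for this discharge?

For a rectangular channel, critical depth y_c = (q²/g)^(1/3) where q = Q/b = 86.7/5.65 = 15.35 m²/s.
So y_c = (15.35²/9.81)^(1/3) = 2.88 m.

y_c = 2.88 m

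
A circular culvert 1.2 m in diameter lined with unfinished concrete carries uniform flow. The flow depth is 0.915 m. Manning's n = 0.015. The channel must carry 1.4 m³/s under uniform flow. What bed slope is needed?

For a circular section of diameter D = 1.2 m at depth y = 0.915 m, the central angle is θ = 2 arccos(1 − 2y/D) = 4.247 rad. Then A = (D²/8)(θ − sin θ) = 0.9253 m² and P = Dθ/2 = 2.548 m.
Hydraulic radius R = A/P = 0.9253/2.548 = 0.3631 m.
From Manning's equation, S = [nQ / (1 A R^(2/3))]² = [0.015 × 1.4 / (1 × 0.9253 × 0.3631^(2/3))]² = 0.00199.

S = 0.00199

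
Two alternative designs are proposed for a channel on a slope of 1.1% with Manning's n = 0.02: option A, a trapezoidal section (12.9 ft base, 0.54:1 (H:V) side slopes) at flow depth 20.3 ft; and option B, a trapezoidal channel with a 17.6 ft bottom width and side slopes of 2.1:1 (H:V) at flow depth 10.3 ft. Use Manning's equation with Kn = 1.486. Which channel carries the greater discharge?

channel A

Channel A: With bottom width b = 12.9 ft and side slope z = 0.54: A = (b + zy)y = (12.9 + 0.54×20.3)×20.3 = 484.4 ft²; P = b + 2y√(1+z²) = 12.9 + 2×20.3×1.136 = 59.04 ft. Hydraulic radius R = A/P = 484.4/59.04 = 8.204 ft. Q_A = (1.486/0.02)·484.4·8.204^(2/3)·√0.011 = 15360 ft³/s.
Channel B: With bottom width b = 17.6 ft and side slope z = 2.1: A = (b + zy)y = (17.6 + 2.1×10.3)×10.3 = 404.1 ft²; P = b + 2y√(1+z²) = 17.6 + 2×10.3×2.326 = 65.51 ft. Hydraulic radius R = A/P = 404.1/65.51 = 6.168 ft. Q_B = (1.486/0.02)·404.1·6.168^(2/3)·√0.011 = 10590 ft³/s.
Q_A = 15360 ft³/s vs Q_B = 10590 ft³/s, so channel A carries more.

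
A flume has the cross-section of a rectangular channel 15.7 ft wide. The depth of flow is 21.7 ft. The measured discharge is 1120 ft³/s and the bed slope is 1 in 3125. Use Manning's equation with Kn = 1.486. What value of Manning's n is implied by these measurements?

n = 0.026

Flow area A = b·y = 15.7 × 21.7 = 340.7 ft². Wetted perimeter P = b + 2y = 15.7 + 2×21.7 = 59.1 ft.
Hydraulic radius R = A/P = 340.7/59.1 = 5.765 ft.
Rearranging Manning's equation: n = (1.486/Q) A R^(2/3) S^(1/2) = (1.486/1120) × 340.7 × 5.765^(2/3) × √0.00032 = 0.026.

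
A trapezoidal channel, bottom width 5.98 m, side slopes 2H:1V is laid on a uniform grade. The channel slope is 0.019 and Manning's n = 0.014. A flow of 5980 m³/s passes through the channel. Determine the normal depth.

Manning's equation rearranged: A R^(2/3) = nQ / (1·√S) = 0.014 × 5980 / (√0.019) = 607.4.
At y = 11.2 m: A R^(2/3) = 1011 — too large.
At y = 6.3 m: A R^(2/3) = 266.1 — too small.
At y = 9.03 m: A R^(2/3) = 607.6 — close enough.

y_n = 9.03 m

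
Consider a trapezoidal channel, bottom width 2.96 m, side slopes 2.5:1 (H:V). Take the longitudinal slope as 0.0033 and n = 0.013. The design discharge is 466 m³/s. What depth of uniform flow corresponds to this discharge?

Manning's equation rearranged: A R^(2/3) = nQ / (1·√S) = 0.013 × 466 / (√0.0033) = 105.5.
Trying y = 3.03 m: A R^(2/3) = 44.68 — low.
Trying y = 5.5 m: A R^(2/3) = 183.5 — high.
Trying y = 4.37 m: A R^(2/3) = 105.4 — close enough.

y_n = 4.37 m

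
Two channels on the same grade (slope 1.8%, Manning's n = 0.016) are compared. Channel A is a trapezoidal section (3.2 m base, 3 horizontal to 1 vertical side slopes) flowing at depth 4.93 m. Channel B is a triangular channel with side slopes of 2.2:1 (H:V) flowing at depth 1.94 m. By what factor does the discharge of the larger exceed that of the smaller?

21.9

Channel A: With bottom width b = 3.2 m and side slope z = 3: A = (b + zy)y = (3.2 + 3×4.93)×4.93 = 88.69 m²; P = b + 2y√(1+z²) = 3.2 + 2×4.93×3.162 = 34.38 m. Hydraulic radius R = A/P = 88.69/34.38 = 2.58 m. Q_A = (1/0.016)·88.69·2.58^(2/3)·√0.018 = 1399 m³/s.
Channel B: For a triangular section with side slope z = 2.2: A = zy² = 2.2×1.94² = 8.28 m²; P = 2y√(1+z²) = 2×1.94×2.417 = 9.376 m. Hydraulic radius R = A/P = 8.28/9.376 = 0.8831 m. Q_B = (1/0.016)·8.28·0.8831^(2/3)·√0.018 = 63.9 m³/s.
The larger discharge is 1399 m³/s and the smaller is 63.9 m³/s; the ratio is 21.9.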